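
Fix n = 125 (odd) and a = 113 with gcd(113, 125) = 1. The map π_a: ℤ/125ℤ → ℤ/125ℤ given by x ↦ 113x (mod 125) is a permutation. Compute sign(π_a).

Orbit of 43 under x↦113x: [43, 109, 67, 71, 23, 99, 62]… (length divides ord_125(113)).
Decompose π into cycles: lengths [100, 20, 4, 1] (4 cycles, including the fixed point 0).
sign(π) = (−1)^{n − #cycles} = (−1)^{125−4} = (−1)^121 = -1.
Check: (113/125) = -1 by Zolotarev.

-1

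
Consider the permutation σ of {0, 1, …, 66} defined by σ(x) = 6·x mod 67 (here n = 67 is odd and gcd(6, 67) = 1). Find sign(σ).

+1

Orbit of 26 under x↦6x: [26, 22, 65, 55, 62, 37, 21]… (length divides ord_67(6)).
π_6 has 3 disjoint cycles with lengths [33, 33, 1] on {0,…,66}.
sign(π) = (−1)^{n − #cycles} = (−1)^{67−3} = (−1)^64 = +1.
Via Zolotarev, sign(π_{6}) = (6|67) = +1.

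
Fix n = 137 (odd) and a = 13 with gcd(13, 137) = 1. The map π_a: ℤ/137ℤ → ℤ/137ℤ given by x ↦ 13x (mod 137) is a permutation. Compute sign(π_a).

Start at x=107: 107 → 21 → 136 → 124 → 105 → 132 → 72 → … (one orbit).
The orbit structure of x ↦ 13x mod 137: 2 orbits of sizes [136, 1].
n − c = 137 − 2 = 135; sign = (−1)^135 = -1.
The Jacobi symbol (13|137) = -1 (Zolotarev) agrees.

-1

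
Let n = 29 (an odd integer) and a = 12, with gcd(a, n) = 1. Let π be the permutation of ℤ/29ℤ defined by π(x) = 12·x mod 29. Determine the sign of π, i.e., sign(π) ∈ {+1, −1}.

-1

Trace 12: π^k(12) = [12, 28, 17, 1] for k=0..3.
π_12 has 8 disjoint cycles with lengths [4, 4, 4, 4, 4, 4, 4, 1] on {0,…,28}.
With 8 cycles on 29 points, sign = (−1)^{29−8} = -1.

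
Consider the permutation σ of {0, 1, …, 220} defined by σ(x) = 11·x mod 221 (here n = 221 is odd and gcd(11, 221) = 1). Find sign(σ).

+1

Start at x=35: 35 → 164 → 36 → 175 → 157 → 180 → 212 → … (one orbit).
The orbit structure of x ↦ 11x mod 221: 7 orbits of sizes [48, 48, 48, 48, 16, 12, 1].
7 cycles on 221: each ℓ→(−1)^(ℓ−1), product (−1)^214 = +1.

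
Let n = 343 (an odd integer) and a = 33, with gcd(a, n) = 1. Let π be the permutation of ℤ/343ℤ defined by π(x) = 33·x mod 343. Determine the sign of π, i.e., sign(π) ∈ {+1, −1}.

Orbit of 121 under x↦33x: [121, 220, 57, 166, 333, 13, 86]… (length divides ord_343(33)).
Cycle type of π: 294 + 42 + 6 + 1; total 4 cycles.
343 − 4 = 339 transpositions; sign(π) = (−1)^339 = -1.

-1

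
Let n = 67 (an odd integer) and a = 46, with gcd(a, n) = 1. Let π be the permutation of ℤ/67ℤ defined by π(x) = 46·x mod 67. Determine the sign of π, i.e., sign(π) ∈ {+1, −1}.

-1

Start at x=27: 27 → 36 → 48 → 64 → 63 → 17 → 45 → … (one orbit).
2 cycles of lengths [66, 1].
sign(π) = (−1)^{n − #cycles} = (−1)^{67−2} = (−1)^65 = -1.
Zolotarev: (46|67) = -1, matching the cycle-count sign.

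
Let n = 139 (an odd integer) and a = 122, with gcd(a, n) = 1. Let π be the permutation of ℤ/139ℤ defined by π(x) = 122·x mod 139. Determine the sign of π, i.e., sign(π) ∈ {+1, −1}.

+1

Orbit of 52 under x↦122x: [52, 89, 16, 6, 37, 66, 129]… (length divides ord_139(122)).
Cycle lengths of π_122 on ℤ/139ℤ: [69, 69, 1]; 3 cycles in total.
Σ(ℓ_i−1) = 139−3 = 136; sign = (−1)^136 = +1.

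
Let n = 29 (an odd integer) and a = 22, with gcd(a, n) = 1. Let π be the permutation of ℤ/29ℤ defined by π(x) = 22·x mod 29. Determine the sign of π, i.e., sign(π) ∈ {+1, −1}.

Orbit of 16 under x↦22x: [16, 4, 1, 22, 20, 5, 23]… (length divides ord_29(22)).
Cycle type of π: 14×2 + 1; total 3 cycles.
29 − 3 = 26 transpositions; sign(π) = (−1)^26 = +1.
Zolotarev: (22|29) = +1, matching the cycle-count sign.

+1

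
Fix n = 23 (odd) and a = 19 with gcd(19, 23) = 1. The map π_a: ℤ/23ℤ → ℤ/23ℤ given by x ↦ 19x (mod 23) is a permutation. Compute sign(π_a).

Trace 7: π^k(7) = [7, 18, 20, 12, 21, 8, 14] for k=0..6.
2 cycles of lengths [22, 1].
2 cycles on 23: each ℓ→(−1)^(ℓ−1), product (−1)^21 = -1.
Via Zolotarev, sign(π_{19}) = (19|23) = -1.

-1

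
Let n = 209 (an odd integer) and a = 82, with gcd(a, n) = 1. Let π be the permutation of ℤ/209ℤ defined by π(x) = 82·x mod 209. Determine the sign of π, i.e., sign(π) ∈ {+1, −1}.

Trace 58: π^k(58) = [58, 158, 207, 45, 137, 157, 125] for k=0..6.
Cycle lengths of π_82 on ℤ/209ℤ: [45, 45, 45, 45, 9, 9, 5, 5, 1]; 9 cycles in total.
9 cycles on 209: each ℓ→(−1)^(ℓ−1), product (−1)^200 = +1.
(82|209)_J = +1 (Zolotarev's lemma cross-check).

+1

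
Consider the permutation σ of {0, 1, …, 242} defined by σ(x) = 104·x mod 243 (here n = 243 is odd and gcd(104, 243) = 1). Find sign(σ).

-1

Trace 136: π^k(136) = [136, 50, 97, 125, 121, 191, 181] for k=0..6.
The orbit structure of x ↦ 104x mod 243: 6 orbits of sizes [162, 54, 18, 6, 2, 1].
Σ(ℓ_i−1) = 243−6 = 237; sign = (−1)^237 = -1.
(104|243)_J = -1 (Zolotarev's lemma cross-check).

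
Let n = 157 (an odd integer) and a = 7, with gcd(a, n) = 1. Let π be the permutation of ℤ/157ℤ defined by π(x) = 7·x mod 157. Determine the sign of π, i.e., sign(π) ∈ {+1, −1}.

Start at x=23: 23 → 4 → 28 → 39 → 116 → 27 → 32 → … (one orbit).
The orbit structure of x ↦ 7x mod 157: 4 orbits of sizes [52, 52, 52, 1].
sign(π) = (−1)^{n − #cycles} = (−1)^{157−4} = (−1)^153 = -1.

-1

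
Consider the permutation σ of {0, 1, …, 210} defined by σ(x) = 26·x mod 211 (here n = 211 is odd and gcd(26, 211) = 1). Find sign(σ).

Orbit of 138 under x↦26x: [138, 1, 26, 43, 63, 161, 177]… (length divides ord_211(26)).
Decompose π into cycles: lengths [42, 42, 42, 42, 42, 1] (6 cycles, including the fixed point 0).
With 6 cycles on 211 points, sign = (−1)^{211−6} = -1.
Zolotarev: (26|211) = -1, matching the cycle-count sign.

-1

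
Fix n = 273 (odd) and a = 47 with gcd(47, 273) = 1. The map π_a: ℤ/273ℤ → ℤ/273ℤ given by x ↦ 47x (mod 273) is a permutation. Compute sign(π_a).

-1

Orbit of 83 under x↦47x: [83, 79, 164, 64, 5, 235, 125]… (length divides ord_273(47)).
Cycle lengths of π_47 on ℤ/273ℤ: [12, 12, 12, 12, 12, 12, 12, 12, 12, 12, 12, 12, 12, 12, 12, 12, 12, 12, 6, 6, 6, 4, 4, 4, 4, 4, 4, 4, 4, 4, 2, 1]; 32 cycles in total.
n − c = 273 − 32 = 241; sign = (−1)^241 = -1.
The Jacobi symbol (47|273) = -1 (Zolotarev) agrees.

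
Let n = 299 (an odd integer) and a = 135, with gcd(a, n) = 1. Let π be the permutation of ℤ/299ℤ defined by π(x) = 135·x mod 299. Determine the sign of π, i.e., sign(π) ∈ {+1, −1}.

+1

Orbit of 57 under x↦135x: [57, 220, 99, 209, 109, 64, 268]… (length divides ord_299(135)).
Decompose π into cycles: lengths [44, 44, 44, 44, 44, 44, 22, 4, 4, 4, 1] (11 cycles, including the fixed point 0).
299 − 11 = 288 transpositions; sign(π) = (−1)^288 = +1.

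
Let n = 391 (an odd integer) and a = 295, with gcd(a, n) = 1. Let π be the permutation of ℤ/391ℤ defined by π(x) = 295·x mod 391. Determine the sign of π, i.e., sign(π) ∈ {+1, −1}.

Trace 352: π^k(352) = [352, 225, 296, 127, 320, 169, 198] for k=0..6.
Decompose π into cycles: lengths [176, 176, 22, 16, 1] (5 cycles, including the fixed point 0).
Σ(ℓ_i−1) = 391−5 = 386; sign = (−1)^386 = +1.

+1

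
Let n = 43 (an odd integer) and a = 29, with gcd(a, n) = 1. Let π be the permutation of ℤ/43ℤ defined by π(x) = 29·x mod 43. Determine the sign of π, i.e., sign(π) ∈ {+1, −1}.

Orbit of 36 under x↦29x: [36, 12, 4, 30, 10, 32, 25]… (length divides ord_43(29)).
π_29 has 2 disjoint cycles with lengths [42, 1] on {0,…,42}.
Σ(ℓ_i−1) = 43−2 = 41; sign = (−1)^41 = -1.
Zolotarev: (29|43) = -1, matching the cycle-count sign.

-1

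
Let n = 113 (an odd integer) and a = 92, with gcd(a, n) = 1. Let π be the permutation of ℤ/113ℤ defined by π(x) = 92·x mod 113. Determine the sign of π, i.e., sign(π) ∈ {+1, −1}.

-1

Start at x=94: 94 → 60 → 96 → 18 → 74 → 28 → 90 → … (one orbit).
The orbit structure of x ↦ 92x mod 113: 2 orbits of sizes [112, 1].
Σ(ℓ_i−1) = 113−2 = 111; sign = (−1)^111 = -1.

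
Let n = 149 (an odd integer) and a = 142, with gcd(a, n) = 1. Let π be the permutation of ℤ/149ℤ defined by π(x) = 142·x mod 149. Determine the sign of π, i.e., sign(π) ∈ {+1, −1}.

Orbit of 33 under x↦142x: [33, 67, 127, 5, 114, 96, 73]… (length divides ord_149(142)).
The orbit structure of x ↦ 142x mod 149: 5 orbits of sizes [37, 37, 37, 37, 1].
149 − 5 = 144 transpositions; sign(π) = (−1)^144 = +1.

+1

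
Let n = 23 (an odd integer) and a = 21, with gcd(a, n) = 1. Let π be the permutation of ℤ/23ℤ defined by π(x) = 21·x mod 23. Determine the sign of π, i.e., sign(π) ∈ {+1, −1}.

-1

Trace 12: π^k(12) = [12, 22, 2, 19, 8, 7, 9] for k=0..6.
π_21 has 2 disjoint cycles with lengths [22, 1] on {0,…,22}.
With 2 cycles on 23 points, sign = (−1)^{23−2} = -1.
Via Zolotarev, sign(π_{21}) = (21|23) = -1.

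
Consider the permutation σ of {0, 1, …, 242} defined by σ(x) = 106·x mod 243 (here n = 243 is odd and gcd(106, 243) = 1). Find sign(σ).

Orbit of 22 under x↦106x: [22, 145, 61, 148, 136, 79, 112]… (length divides ord_243(106)).
π_106 has 11 disjoint cycles with lengths [81, 81, 27, 27, 9, 9, 3, 3, 1, 1, 1] on {0,…,242}.
sign(π) = (−1)^{n − #cycles} = (−1)^{243−11} = (−1)^232 = +1.
(106|243)_J = +1 (Zolotarev's lemma cross-check).

+1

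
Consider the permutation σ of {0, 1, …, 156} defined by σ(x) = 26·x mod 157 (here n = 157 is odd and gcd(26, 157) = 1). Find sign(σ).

Start at x=110: 110 → 34 → 99 → 62 → 42 → 150 → 132 → … (one orbit).
The orbit structure of x ↦ 26x mod 157: 2 orbits of sizes [156, 1].
With 2 cycles on 157 points, sign = (−1)^{157−2} = -1.

-1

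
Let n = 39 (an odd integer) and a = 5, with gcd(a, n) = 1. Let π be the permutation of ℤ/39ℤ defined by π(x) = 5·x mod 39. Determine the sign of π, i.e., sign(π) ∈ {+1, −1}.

+1

Trace 25: π^k(25) = [25, 8, 1, 5] for k=0..3.
11 cycles of lengths [4, 4, 4, 4, 4, 4, 4, 4, 4, 2, 1].
Σ(ℓ_i−1) = 39−11 = 28; sign = (−1)^28 = +1.
Check: (5/39) = +1 by Zolotarev.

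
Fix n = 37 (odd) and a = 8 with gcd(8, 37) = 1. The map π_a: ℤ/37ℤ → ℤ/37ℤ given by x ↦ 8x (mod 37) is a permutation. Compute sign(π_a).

Orbit of 11 under x↦8x: [11, 14, 1, 8, 27, 31, 26]… (length divides ord_37(8)).
4 cycles of lengths [12, 12, 12, 1].
Σ(ℓ_i−1) = 37−4 = 33; sign = (−1)^33 = -1.

-1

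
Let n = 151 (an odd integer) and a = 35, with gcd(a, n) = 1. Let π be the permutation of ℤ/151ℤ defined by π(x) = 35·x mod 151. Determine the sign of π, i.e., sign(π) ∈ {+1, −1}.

-1

Trace 99: π^k(99) = [99, 143, 22, 15, 72, 104, 16] for k=0..6.
Cycle type of π: 150 + 1; total 2 cycles.
With 2 cycles on 151 points, sign = (−1)^{151−2} = -1.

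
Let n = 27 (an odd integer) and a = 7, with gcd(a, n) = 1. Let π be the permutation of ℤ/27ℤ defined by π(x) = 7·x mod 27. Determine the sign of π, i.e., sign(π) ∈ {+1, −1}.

Start at x=4: 4 → 1 → 7 → 22 → 19 → 25 → 13 → … (one orbit).
Decompose π into cycles: lengths [9, 9, 3, 3, 1, 1, 1] (7 cycles, including the fixed point 0).
n − c = 27 − 7 = 20; sign = (−1)^20 = +1.
(7|27)_J = +1 (Zolotarev's lemma cross-check).

+1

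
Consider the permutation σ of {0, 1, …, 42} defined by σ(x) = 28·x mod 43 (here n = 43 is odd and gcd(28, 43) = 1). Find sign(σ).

-1

Trace 29: π^k(29) = [29, 38, 32, 36, 19, 16, 18] for k=0..6.
Decompose π into cycles: lengths [42, 1] (2 cycles, including the fixed point 0).
43 − 2 = 41 transpositions; sign(π) = (−1)^41 = -1.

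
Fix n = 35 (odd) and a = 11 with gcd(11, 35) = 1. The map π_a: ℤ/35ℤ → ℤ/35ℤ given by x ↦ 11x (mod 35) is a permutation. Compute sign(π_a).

+1

Start at x=16: 16 → 1 → 11 → 16 (one orbit).
The orbit structure of x ↦ 11x mod 35: 15 orbits of sizes [3, 3, 3, 3, 3, 3, 3, 3, 3, 3, 1, 1, 1, 1, 1].
35 − 15 = 20 transpositions; sign(π) = (−1)^20 = +1.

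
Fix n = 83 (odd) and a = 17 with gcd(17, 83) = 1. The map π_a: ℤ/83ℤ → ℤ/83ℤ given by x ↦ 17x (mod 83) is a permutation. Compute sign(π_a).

Trace 23: π^k(23) = [23, 59, 7, 36, 31, 29, 78] for k=0..6.
The orbit structure of x ↦ 17x mod 83: 3 orbits of sizes [41, 41, 1].
n − c = 83 − 3 = 80; sign = (−1)^80 = +1.
Zolotarev: (17|83) = +1, matching the cycle-count sign.

+1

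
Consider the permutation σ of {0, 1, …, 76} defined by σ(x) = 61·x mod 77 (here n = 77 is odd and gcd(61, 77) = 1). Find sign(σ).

+1

Orbit of 73 under x↦61x: [73, 64, 54, 60, 41, 37, 24]… (length divides ord_77(61)).
π_61 has 5 disjoint cycles with lengths [30, 30, 10, 6, 1] on {0,…,76}.
Σ(ℓ_i−1) = 77−5 = 72; sign = (−1)^72 = +1.
The Jacobi symbol (61|77) = +1 (Zolotarev) agrees.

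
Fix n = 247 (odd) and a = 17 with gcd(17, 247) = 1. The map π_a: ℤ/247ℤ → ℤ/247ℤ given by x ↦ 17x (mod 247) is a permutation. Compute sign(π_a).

Trace 237: π^k(237) = [237, 77, 74, 23, 144, 225, 120] for k=0..6.
Cycle type of π: 18×12 + 9×2 + 6×2 + 1; total 17 cycles.
With 17 cycles on 247 points, sign = (−1)^{247−17} = +1.
(17|247)_J = +1 (Zolotarev's lemma cross-check).

+1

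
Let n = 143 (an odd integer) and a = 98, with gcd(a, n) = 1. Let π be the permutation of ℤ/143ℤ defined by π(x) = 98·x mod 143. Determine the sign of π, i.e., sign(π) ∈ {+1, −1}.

Orbit of 1 under x↦98x: [1, 98, 23, 109, 100, 76, 12]… (length divides ord_143(98)).
Cycle lengths of π_98 on ℤ/143ℤ: [12, 12, 12, 12, 12, 12, 12, 12, 12, 12, 12, 2, 2, 2, 2, 2, 1]; 17 cycles in total.
17 cycles on 143: each ℓ→(−1)^(ℓ−1), product (−1)^126 = +1.

+1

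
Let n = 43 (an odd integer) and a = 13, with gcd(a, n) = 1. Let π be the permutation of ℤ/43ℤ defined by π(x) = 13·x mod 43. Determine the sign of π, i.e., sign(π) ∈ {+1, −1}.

Start at x=13: 13 → 40 → 4 → 9 → 31 → 16 → 36 → … (one orbit).
π_13 has 3 disjoint cycles with lengths [21, 21, 1] on {0,…,42}.
43 − 3 = 40 transpositions; sign(π) = (−1)^40 = +1.

+1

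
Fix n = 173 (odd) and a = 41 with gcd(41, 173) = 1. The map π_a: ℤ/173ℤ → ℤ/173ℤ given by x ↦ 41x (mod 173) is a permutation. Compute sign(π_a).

+1

Start at x=90: 90 → 57 → 88 → 148 → 13 → 14 → 55 → … (one orbit).
Cycle type of π: 86×2 + 1; total 3 cycles.
173 − 3 = 170 transpositions; sign(π) = (−1)^170 = +1.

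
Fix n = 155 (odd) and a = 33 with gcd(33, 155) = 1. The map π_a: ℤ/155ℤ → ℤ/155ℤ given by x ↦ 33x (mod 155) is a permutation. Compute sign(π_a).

-1

Trace 128: π^k(128) = [128, 39, 47, 1, 33, 4, 132] for k=0..6.
Cycle type of π: 20×6 + 5×6 + 4 + 1; total 14 cycles.
With 14 cycles on 155 points, sign = (−1)^{155−14} = -1.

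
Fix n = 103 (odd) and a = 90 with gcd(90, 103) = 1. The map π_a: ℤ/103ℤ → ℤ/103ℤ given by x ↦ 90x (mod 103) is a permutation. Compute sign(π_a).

-1

Start at x=95: 95 → 1 → 90 → 66 → 69 → 30 → 22 → … (one orbit).
The orbit structure of x ↦ 90x mod 103: 4 orbits of sizes [34, 34, 34, 1].
sign(π) = (−1)^{n − #cycles} = (−1)^{103−4} = (−1)^99 = -1.
Via Zolotarev, sign(π_{90}) = (90|103) = -1.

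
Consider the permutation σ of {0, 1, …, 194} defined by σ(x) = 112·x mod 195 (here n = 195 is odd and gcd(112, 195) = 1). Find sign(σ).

+1

Start at x=112: 112 → 64 → 148 → 1 → 112 (one orbit).
Cycle type of π: 4×48 + 1×3; total 51 cycles.
Σ(ℓ_i−1) = 195−51 = 144; sign = (−1)^144 = +1.
The Jacobi symbol (112|195) = +1 (Zolotarev) agrees.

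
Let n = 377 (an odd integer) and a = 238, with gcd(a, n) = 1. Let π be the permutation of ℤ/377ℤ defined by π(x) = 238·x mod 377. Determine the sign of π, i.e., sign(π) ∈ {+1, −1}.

+1

Start at x=152: 152 → 361 → 339 → 4 → 198 → 376 → 139 → … (one orbit).
Decompose π into cycles: lengths [42, 42, 42, 42, 42, 42, 42, 42, 14, 14, 6, 6, 1] (13 cycles, including the fixed point 0).
n − c = 377 − 13 = 364; sign = (−1)^364 = +1.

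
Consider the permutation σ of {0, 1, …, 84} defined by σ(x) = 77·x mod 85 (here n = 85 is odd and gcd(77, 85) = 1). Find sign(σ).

Start at x=53: 53 → 1 → 77 → 64 → 83 → 16 → 42 → … (one orbit).
Cycle type of π: 8×10 + 4 + 1; total 12 cycles.
n − c = 85 − 12 = 73; sign = (−1)^73 = -1.

-1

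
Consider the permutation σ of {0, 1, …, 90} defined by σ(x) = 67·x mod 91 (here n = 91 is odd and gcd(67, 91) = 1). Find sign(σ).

-1

Trace 67: π^k(67) = [67, 30, 8, 81, 58, 64, 11] for k=0..6.
Decompose π into cycles: lengths [12, 12, 12, 12, 12, 12, 12, 3, 3, 1] (10 cycles, including the fixed point 0).
n − c = 91 − 10 = 81; sign = (−1)^81 = -1.
Via Zolotarev, sign(π_{67}) = (67|91) = -1.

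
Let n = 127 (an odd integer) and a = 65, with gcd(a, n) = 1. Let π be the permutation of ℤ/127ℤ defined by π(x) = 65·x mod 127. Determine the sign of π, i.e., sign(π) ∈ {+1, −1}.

Start at x=31: 31 → 110 → 38 → 57 → 22 → 33 → 113 → … (one orbit).
Cycle lengths of π_65 on ℤ/127ℤ: [126, 1]; 2 cycles in total.
127 − 2 = 125 transpositions; sign(π) = (−1)^125 = -1.
The Jacobi symbol (65|127) = -1 (Zolotarev) agrees.

-1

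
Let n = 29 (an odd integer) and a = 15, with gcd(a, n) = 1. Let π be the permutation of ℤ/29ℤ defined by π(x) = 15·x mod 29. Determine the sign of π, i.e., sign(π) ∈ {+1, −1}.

-1

Start at x=10: 10 → 5 → 17 → 23 → 26 → 13 → 21 → … (one orbit).
Cycle type of π: 28 + 1; total 2 cycles.
With 2 cycles on 29 points, sign = (−1)^{29−2} = -1.
Check: (15/29) = -1 by Zolotarev.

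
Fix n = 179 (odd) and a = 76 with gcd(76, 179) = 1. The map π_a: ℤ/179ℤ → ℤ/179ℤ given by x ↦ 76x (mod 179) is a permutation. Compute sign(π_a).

Start at x=60: 60 → 85 → 16 → 142 → 52 → 14 → 169 → … (one orbit).
The orbit structure of x ↦ 76x mod 179: 3 orbits of sizes [89, 89, 1].
n − c = 179 − 3 = 176; sign = (−1)^176 = +1.
Check: (76/179) = +1 by Zolotarev.

+1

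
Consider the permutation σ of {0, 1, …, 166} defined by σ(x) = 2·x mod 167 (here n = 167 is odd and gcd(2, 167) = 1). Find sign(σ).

+1

Orbit of 88 under x↦2x: [88, 9, 18, 36, 72, 144, 121]… (length divides ord_167(2)).
Decompose π into cycles: lengths [83, 83, 1] (3 cycles, including the fixed point 0).
3 cycles on 167: each ℓ→(−1)^(ℓ−1), product (−1)^164 = +1.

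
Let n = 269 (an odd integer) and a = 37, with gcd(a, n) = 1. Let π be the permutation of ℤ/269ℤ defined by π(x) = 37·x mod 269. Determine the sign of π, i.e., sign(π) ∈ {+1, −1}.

Start at x=117: 117 → 25 → 118 → 62 → 142 → 143 → 180 → … (one orbit).
Cycle lengths of π_37 on ℤ/269ℤ: [67, 67, 67, 67, 1]; 5 cycles in total.
Σ(ℓ_i−1) = 269−5 = 264; sign = (−1)^264 = +1.
(37|269)_J = +1 (Zolotarev's lemma cross-check).

+1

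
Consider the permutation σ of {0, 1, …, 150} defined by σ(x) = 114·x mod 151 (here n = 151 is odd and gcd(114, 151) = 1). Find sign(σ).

Start at x=138: 138 → 28 → 21 → 129 → 59 → 82 → 137 → … (one orbit).
Cycle lengths of π_114 on ℤ/151ℤ: [150, 1]; 2 cycles in total.
151 − 2 = 149 transpositions; sign(π) = (−1)^149 = -1.
Check: (114/151) = -1 by Zolotarev.

-1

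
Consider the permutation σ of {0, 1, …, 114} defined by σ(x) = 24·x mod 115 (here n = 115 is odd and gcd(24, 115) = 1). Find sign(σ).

Start at x=24: 24 → 1 → 24 (one orbit).
π_24 has 69 disjoint cycles with lengths [2, 2, 2, 2, 2, 2, 2, 2, 2, 2, 2, 2, 2, 2, 2, 2, 2, 2, 2, 2, 2, 2, 2, 2, 2, 2, 2, 2, 2, 2, 2, 2, 2, 2, 2, 2, 2, 2, 2, 2, 2, 2, 2, 2, 2, 2, 1, 1, 1, 1, 1, 1, 1, 1, 1, 1, 1, 1, 1, 1, 1, 1, 1, 1, 1, 1, 1, 1, 1] on {0,…,114}.
With 69 cycles on 115 points, sign = (−1)^{115−69} = +1.

+1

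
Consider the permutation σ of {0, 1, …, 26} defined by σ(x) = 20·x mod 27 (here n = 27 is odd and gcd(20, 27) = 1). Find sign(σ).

Orbit of 14 under x↦20x: [14, 10, 11, 4, 26, 7, 5]… (length divides ord_27(20)).
Cycle type of π: 18 + 6 + 2 + 1; total 4 cycles.
n − c = 27 − 4 = 23; sign = (−1)^23 = -1.
(20|27)_J = -1 (Zolotarev's lemma cross-check).

-1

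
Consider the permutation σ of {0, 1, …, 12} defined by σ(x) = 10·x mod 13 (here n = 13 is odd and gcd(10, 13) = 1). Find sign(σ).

+1

Start at x=4: 4 → 1 → 10 → 9 → 12 → 3 → 4 (one orbit).
Cycle type of π: 6×2 + 1; total 3 cycles.
3 cycles on 13: each ℓ→(−1)^(ℓ−1), product (−1)^10 = +1.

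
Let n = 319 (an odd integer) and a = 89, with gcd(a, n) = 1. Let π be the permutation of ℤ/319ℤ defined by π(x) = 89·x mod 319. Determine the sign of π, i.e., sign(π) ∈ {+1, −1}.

-1

Trace 166: π^k(166) = [166, 100, 287, 23, 133, 34, 155] for k=0..6.
22 cycles of lengths [28, 28, 28, 28, 28, 28, 28, 28, 28, 28, 28, 1, 1, 1, 1, 1, 1, 1, 1, 1, 1, 1].
Σ(ℓ_i−1) = 319−22 = 297; sign = (−1)^297 = -1.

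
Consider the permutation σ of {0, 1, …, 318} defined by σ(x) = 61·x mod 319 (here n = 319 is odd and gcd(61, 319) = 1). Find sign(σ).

+1

Orbit of 131 under x↦61x: [131, 16, 19, 202, 200, 78, 292]… (length divides ord_319(61)).
Cycle lengths of π_61 on ℤ/319ℤ: [140, 140, 28, 10, 1]; 5 cycles in total.
With 5 cycles on 319 points, sign = (−1)^{319−5} = +1.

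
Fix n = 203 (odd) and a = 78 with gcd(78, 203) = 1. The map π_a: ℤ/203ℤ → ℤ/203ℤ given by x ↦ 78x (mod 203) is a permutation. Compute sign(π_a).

Trace 190: π^k(190) = [190, 1, 78, 197, 141, 36, 169] for k=0..6.
Cycle type of π: 7×28 + 1×7; total 35 cycles.
sign(π) = (−1)^{n − #cycles} = (−1)^{203−35} = (−1)^168 = +1.

+1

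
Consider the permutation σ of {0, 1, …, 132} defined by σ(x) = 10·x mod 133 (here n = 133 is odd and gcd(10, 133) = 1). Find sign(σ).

Trace 33: π^k(33) = [33, 64, 108, 16, 27, 4, 40] for k=0..6.
The orbit structure of x ↦ 10x mod 133: 9 orbits of sizes [18, 18, 18, 18, 18, 18, 18, 6, 1].
n − c = 133 − 9 = 124; sign = (−1)^124 = +1.
Check: (10/133) = +1 by Zolotarev.

+1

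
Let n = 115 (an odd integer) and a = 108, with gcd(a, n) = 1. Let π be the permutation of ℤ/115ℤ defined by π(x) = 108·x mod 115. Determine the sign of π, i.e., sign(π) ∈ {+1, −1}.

-1

Start at x=87: 87 → 81 → 8 → 59 → 47 → 16 → 3 → … (one orbit).
Cycle type of π: 44×2 + 11×2 + 4 + 1; total 6 cycles.
6 cycles on 115: each ℓ→(−1)^(ℓ−1), product (−1)^109 = -1.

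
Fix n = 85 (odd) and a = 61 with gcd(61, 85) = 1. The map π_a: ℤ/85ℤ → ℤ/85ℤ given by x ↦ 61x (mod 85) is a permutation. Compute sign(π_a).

Orbit of 21 under x↦61x: [21, 6, 26, 56, 16, 41, 36]… (length divides ord_85(61)).
The orbit structure of x ↦ 61x mod 85: 10 orbits of sizes [16, 16, 16, 16, 16, 1, 1, 1, 1, 1].
With 10 cycles on 85 points, sign = (−1)^{85−10} = -1.
The Jacobi symbol (61|85) = -1 (Zolotarev) agrees.

-1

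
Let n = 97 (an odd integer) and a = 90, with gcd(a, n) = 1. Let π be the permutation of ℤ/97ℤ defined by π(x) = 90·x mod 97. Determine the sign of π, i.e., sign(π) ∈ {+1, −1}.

Orbit of 60 under x↦90x: [60, 65, 30, 81, 15, 89, 56]… (length divides ord_97(90)).
Cycle type of π: 96 + 1; total 2 cycles.
97 − 2 = 95 transpositions; sign(π) = (−1)^95 = -1.
Zolotarev: (90|97) = -1, matching the cycle-count sign.

-1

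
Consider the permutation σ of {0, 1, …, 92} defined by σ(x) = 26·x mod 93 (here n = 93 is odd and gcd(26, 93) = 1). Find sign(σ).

+1

Trace 92: π^k(92) = [92, 67, 68, 1, 26, 25] for k=0..5.
Decompose π into cycles: lengths [6, 6, 6, 6, 6, 6, 6, 6, 6, 6, 6, 6, 6, 6, 6, 2, 1] (17 cycles, including the fixed point 0).
17 cycles on 93: each ℓ→(−1)^(ℓ−1), product (−1)^76 = +1.
Via Zolotarev, sign(π_{26}) = (26|93) = +1.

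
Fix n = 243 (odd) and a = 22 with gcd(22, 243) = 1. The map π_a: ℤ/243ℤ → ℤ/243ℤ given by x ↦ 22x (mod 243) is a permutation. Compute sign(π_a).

Trace 61: π^k(61) = [61, 127, 121, 232, 1, 22, 241] for k=0..6.
Decompose π into cycles: lengths [81, 81, 27, 27, 9, 9, 3, 3, 1, 1, 1] (11 cycles, including the fixed point 0).
n − c = 243 − 11 = 232; sign = (−1)^232 = +1.

+1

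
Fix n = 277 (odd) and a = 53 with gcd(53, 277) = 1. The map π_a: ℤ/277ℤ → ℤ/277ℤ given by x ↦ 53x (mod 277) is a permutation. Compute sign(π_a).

Orbit of 263 under x↦53x: [263, 89, 8, 147, 35, 193, 257]… (length divides ord_277(53)).
Cycle lengths of π_53 on ℤ/277ℤ: [276, 1]; 2 cycles in total.
Σ(ℓ_i−1) = 277−2 = 275; sign = (−1)^275 = -1.

-1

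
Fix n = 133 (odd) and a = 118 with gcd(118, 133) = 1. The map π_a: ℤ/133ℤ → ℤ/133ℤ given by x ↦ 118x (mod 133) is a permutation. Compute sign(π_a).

-1

Start at x=83: 83 → 85 → 55 → 106 → 6 → 43 → 20 → … (one orbit).
The orbit structure of x ↦ 118x mod 133: 12 orbits of sizes [18, 18, 18, 18, 18, 18, 9, 9, 2, 2, 2, 1].
133 − 12 = 121 transpositions; sign(π) = (−1)^121 = -1.
Check: (118/133) = -1 by Zolotarev.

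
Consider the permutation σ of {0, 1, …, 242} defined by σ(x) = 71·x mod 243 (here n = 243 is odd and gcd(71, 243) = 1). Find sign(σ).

Orbit of 26 under x↦71x: [26, 145, 89, 1, 71, 181, 215]… (length divides ord_243(71)).
π_71 has 14 disjoint cycles with lengths [54, 54, 54, 18, 18, 18, 6, 6, 6, 2, 2, 2, 2, 1] on {0,…,242}.
n − c = 243 − 14 = 229; sign = (−1)^229 = -1.
(71|243)_J = -1 (Zolotarev's lemma cross-check).

-1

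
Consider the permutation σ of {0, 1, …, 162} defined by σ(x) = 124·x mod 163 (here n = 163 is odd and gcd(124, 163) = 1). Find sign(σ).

-1

Orbit of 132 under x↦124x: [132, 68, 119, 86, 69, 80, 140]… (length divides ord_163(124)).
π_124 has 2 disjoint cycles with lengths [162, 1] on {0,…,162}.
Σ(ℓ_i−1) = 163−2 = 161; sign = (−1)^161 = -1.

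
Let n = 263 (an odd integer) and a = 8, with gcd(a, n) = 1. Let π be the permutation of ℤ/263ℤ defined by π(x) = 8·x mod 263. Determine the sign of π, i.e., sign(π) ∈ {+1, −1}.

+1

Orbit of 136 under x↦8x: [136, 36, 25, 200, 22, 176, 93]… (length divides ord_263(8)).
Decompose π into cycles: lengths [131, 131, 1] (3 cycles, including the fixed point 0).
With 3 cycles on 263 points, sign = (−1)^{263−3} = +1.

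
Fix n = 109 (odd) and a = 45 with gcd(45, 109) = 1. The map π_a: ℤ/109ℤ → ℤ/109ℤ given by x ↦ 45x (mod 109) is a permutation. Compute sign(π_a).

+1

Start at x=63: 63 → 1 → 45 → 63 (one orbit).
Decompose π into cycles: lengths [3, 3, 3, 3, 3, 3, 3, 3, 3, 3, 3, 3, 3, 3, 3, 3, 3, 3, 3, 3, 3, 3, 3, 3, 3, 3, 3, 3, 3, 3, 3, 3, 3, 3, 3, 3, 1] (37 cycles, including the fixed point 0).
n − c = 109 − 37 = 72; sign = (−1)^72 = +1.
(45|109)_J = +1 (Zolotarev's lemma cross-check).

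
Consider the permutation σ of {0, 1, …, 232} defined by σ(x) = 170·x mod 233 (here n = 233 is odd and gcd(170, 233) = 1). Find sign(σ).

Trace 116: π^k(116) = [116, 148, 229, 19, 201, 152, 210] for k=0..6.
5 cycles of lengths [58, 58, 58, 58, 1].
Σ(ℓ_i−1) = 233−5 = 228; sign = (−1)^228 = +1.
The Jacobi symbol (170|233) = +1 (Zolotarev) agrees.

+1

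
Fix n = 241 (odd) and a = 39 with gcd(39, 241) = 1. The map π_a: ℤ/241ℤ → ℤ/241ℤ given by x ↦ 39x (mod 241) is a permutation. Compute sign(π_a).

-1

Start at x=133: 133 → 126 → 94 → 51 → 61 → 210 → 237 → … (one orbit).
Decompose π into cycles: lengths [240, 1] (2 cycles, including the fixed point 0).
2 cycles on 241: each ℓ→(−1)^(ℓ−1), product (−1)^239 = -1.
Check: (39/241) = -1 by Zolotarev.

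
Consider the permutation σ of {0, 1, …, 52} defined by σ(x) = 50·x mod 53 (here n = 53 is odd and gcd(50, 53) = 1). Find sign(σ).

-1

Trace 33: π^k(33) = [33, 7, 32, 10, 23, 37, 48] for k=0..6.
The orbit structure of x ↦ 50x mod 53: 2 orbits of sizes [52, 1].
Σ(ℓ_i−1) = 53−2 = 51; sign = (−1)^51 = -1.
The Jacobi symbol (50|53) = -1 (Zolotarev) agrees.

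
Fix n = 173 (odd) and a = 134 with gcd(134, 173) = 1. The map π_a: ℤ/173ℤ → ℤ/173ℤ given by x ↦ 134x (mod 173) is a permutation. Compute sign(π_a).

-1

Trace 8: π^k(8) = [8, 34, 58, 160, 161, 122, 86] for k=0..6.
The orbit structure of x ↦ 134x mod 173: 2 orbits of sizes [172, 1].
sign(π) = (−1)^{n − #cycles} = (−1)^{173−2} = (−1)^171 = -1.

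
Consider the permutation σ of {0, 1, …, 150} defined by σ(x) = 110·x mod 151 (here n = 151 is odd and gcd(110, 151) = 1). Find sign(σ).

Start at x=64: 64 → 94 → 72 → 68 → 81 → 1 → 110 → … (one orbit).
π_110 has 7 disjoint cycles with lengths [25, 25, 25, 25, 25, 25, 1] on {0,…,150}.
n − c = 151 − 7 = 144; sign = (−1)^144 = +1.

+1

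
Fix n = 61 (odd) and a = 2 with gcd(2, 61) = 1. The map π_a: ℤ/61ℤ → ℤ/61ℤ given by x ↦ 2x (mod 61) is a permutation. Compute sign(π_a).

-1

Start at x=13: 13 → 26 → 52 → 43 → 25 → 50 → 39 → … (one orbit).
The orbit structure of x ↦ 2x mod 61: 2 orbits of sizes [60, 1].
n − c = 61 − 2 = 59; sign = (−1)^59 = -1.
(2|61)_J = -1 (Zolotarev's lemma cross-check).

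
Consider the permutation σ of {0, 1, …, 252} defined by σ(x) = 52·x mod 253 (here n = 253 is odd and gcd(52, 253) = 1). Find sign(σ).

-1

Orbit of 98 under x↦52x: [98, 36, 101, 192, 117, 12, 118]… (length divides ord_253(52)).
Cycle type of π: 110×2 + 11×2 + 10 + 1; total 6 cycles.
Σ(ℓ_i−1) = 253−6 = 247; sign = (−1)^247 = -1.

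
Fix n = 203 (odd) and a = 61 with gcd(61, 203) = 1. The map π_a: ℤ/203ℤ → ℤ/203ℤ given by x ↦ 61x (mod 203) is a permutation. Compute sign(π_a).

+1

Orbit of 143 under x↦61x: [143, 197, 40, 4, 41, 65, 108]… (length divides ord_203(61)).
5 cycles of lengths [84, 84, 28, 6, 1].
With 5 cycles on 203 points, sign = (−1)^{203−5} = +1.
(61|203)_J = +1 (Zolotarev's lemma cross-check).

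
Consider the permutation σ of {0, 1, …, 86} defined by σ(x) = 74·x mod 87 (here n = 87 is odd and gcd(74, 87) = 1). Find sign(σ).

-1

Start at x=49: 49 → 59 → 16 → 53 → 7 → 83 → 52 → … (one orbit).
Cycle type of π: 14×4 + 7×4 + 2 + 1; total 10 cycles.
With 10 cycles on 87 points, sign = (−1)^{87−10} = -1.
(74|87)_J = -1 (Zolotarev's lemma cross-check).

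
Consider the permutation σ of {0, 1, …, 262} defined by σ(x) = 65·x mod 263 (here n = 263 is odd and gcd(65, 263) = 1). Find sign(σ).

Trace 256: π^k(256) = [256, 71, 144, 155, 81, 5, 62] for k=0..6.
π_65 has 2 disjoint cycles with lengths [262, 1] on {0,…,262}.
sign(π) = (−1)^{n − #cycles} = (−1)^{263−2} = (−1)^261 = -1.
(65|263)_J = -1 (Zolotarev's lemma cross-check).

-1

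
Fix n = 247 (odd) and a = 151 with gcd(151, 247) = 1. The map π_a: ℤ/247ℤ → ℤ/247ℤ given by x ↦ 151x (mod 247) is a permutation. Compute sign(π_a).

Trace 77: π^k(77) = [77, 18, 1, 151] for k=0..3.
Cycle lengths of π_151 on ℤ/247ℤ: [4, 4, 4, 4, 4, 4, 4, 4, 4, 4, 4, 4, 4, 4, 4, 4, 4, 4, 4, 4, 4, 4, 4, 4, 4, 4, 4, 4, 4, 4, 4, 4, 4, 4, 4, 4, 4, 4, 4, 4, 4, 4, 4, 4, 4, 4, 4, 4, 4, 4, 4, 4, 4, 4, 4, 4, 4, 2, 2, 2, 2, 2, 2, 2, 2, 2, 1]; 67 cycles in total.
67 cycles on 247: each ℓ→(−1)^(ℓ−1), product (−1)^180 = +1.
Via Zolotarev, sign(π_{151}) = (151|247) = +1.

+1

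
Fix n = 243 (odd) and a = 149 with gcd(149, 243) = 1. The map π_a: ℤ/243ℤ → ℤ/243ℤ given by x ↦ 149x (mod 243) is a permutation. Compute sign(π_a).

Orbit of 175 under x↦149x: [175, 74, 91, 194, 232, 62, 4]… (length divides ord_243(149)).
Decompose π into cycles: lengths [162, 54, 18, 6, 2, 1] (6 cycles, including the fixed point 0).
Σ(ℓ_i−1) = 243−6 = 237; sign = (−1)^237 = -1.

-1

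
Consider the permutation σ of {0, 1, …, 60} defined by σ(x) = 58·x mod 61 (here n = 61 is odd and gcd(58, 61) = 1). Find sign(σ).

Start at x=1: 1 → 58 → 9 → 34 → 20 → 1 (one orbit).
The orbit structure of x ↦ 58x mod 61: 13 orbits of sizes [5, 5, 5, 5, 5, 5, 5, 5, 5, 5, 5, 5, 1].
61 − 13 = 48 transpositions; sign(π) = (−1)^48 = +1.
The Jacobi symbol (58|61) = +1 (Zolotarev) agrees.

+1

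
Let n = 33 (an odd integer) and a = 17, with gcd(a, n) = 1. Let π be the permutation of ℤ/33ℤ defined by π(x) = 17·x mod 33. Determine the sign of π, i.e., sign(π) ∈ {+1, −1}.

+1

Trace 31: π^k(31) = [31, 32, 16, 8, 4, 2, 1] for k=0..6.
The orbit structure of x ↦ 17x mod 33: 5 orbits of sizes [10, 10, 10, 2, 1].
sign(π) = (−1)^{n − #cycles} = (−1)^{33−5} = (−1)^28 = +1.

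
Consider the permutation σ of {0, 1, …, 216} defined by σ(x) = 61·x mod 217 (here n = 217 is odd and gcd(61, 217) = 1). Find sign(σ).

Orbit of 185 under x↦61x: [185, 1, 61, 32, 216, 156]… (length divides ord_217(61)).
47 cycles of lengths [6, 6, 6, 6, 6, 6, 6, 6, 6, 6, 6, 6, 6, 6, 6, 6, 6, 6, 6, 6, 6, 6, 6, 6, 6, 6, 6, 6, 6, 6, 6, 2, 2, 2, 2, 2, 2, 2, 2, 2, 2, 2, 2, 2, 2, 2, 1].
47 cycles on 217: each ℓ→(−1)^(ℓ−1), product (−1)^170 = +1.
The Jacobi symbol (61|217) = +1 (Zolotarev) agrees.

+1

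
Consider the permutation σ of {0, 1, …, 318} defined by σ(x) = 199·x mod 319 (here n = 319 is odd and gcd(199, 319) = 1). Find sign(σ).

+1

Start at x=210: 210 → 1 → 199 → 45 → 23 → 111 → 78 → 210 (one orbit).
Cycle type of π: 7×44 + 1×11; total 55 cycles.
n − c = 319 − 55 = 264; sign = (−1)^264 = +1.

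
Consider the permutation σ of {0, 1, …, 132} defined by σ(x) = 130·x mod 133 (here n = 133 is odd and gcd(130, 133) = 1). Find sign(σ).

+1

Orbit of 44 under x↦130x: [44, 1, 130, 9, 106, 81, 23]… (length divides ord_133(130)).
Decompose π into cycles: lengths [9, 9, 9, 9, 9, 9, 9, 9, 9, 9, 9, 9, 9, 9, 3, 3, 1] (17 cycles, including the fixed point 0).
n − c = 133 − 17 = 116; sign = (−1)^116 = +1.
Zolotarev: (130|133) = +1, matching the cycle-count sign.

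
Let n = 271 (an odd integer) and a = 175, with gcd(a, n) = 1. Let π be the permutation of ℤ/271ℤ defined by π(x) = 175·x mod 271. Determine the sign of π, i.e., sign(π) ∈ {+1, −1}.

+1

Trace 179: π^k(179) = [179, 160, 87, 49, 174, 98, 77] for k=0..6.
Decompose π into cycles: lengths [135, 135, 1] (3 cycles, including the fixed point 0).
n − c = 271 − 3 = 268; sign = (−1)^268 = +1.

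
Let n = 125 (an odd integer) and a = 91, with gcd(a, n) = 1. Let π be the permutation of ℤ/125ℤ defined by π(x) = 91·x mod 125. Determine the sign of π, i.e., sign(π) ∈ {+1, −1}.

+1

Start at x=31: 31 → 71 → 86 → 76 → 41 → 106 → 21 → … (one orbit).
Cycle lengths of π_91 on ℤ/125ℤ: [25, 25, 25, 25, 5, 5, 5, 5, 1, 1, 1, 1, 1]; 13 cycles in total.
sign(π) = (−1)^{n − #cycles} = (−1)^{125−13} = (−1)^112 = +1.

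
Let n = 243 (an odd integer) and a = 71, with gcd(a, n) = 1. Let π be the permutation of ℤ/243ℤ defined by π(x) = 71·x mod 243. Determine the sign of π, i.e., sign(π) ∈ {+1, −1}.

Orbit of 127 under x↦71x: [127, 26, 145, 89, 1, 71, 181]… (length divides ord_243(71)).
14 cycles of lengths [54, 54, 54, 18, 18, 18, 6, 6, 6, 2, 2, 2, 2, 1].
n − c = 243 − 14 = 229; sign = (−1)^229 = -1.

-1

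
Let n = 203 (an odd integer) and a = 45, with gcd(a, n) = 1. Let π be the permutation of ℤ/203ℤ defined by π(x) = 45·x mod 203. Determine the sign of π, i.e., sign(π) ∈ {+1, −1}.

-1

Trace 190: π^k(190) = [190, 24, 65, 83, 81, 194, 1] for k=0..6.
Cycle type of π: 42×4 + 7×4 + 6 + 1; total 10 cycles.
Σ(ℓ_i−1) = 203−10 = 193; sign = (−1)^193 = -1.
The Jacobi symbol (45|203) = -1 (Zolotarev) agrees.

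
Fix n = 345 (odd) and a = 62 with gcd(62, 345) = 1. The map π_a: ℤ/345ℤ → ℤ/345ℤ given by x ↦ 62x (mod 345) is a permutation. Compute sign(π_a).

Trace 289: π^k(289) = [289, 323, 16, 302, 94, 308, 121] for k=0..6.
The orbit structure of x ↦ 62x mod 345: 15 orbits of sizes [44, 44, 44, 44, 44, 44, 22, 22, 11, 11, 4, 4, 4, 2, 1].
sign(π) = (−1)^{n − #cycles} = (−1)^{345−15} = (−1)^330 = +1.

+1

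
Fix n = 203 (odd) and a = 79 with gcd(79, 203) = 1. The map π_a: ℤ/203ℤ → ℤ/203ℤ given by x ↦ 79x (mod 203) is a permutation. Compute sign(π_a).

Orbit of 109 under x↦79x: [109, 85, 16, 46, 183, 44, 25]… (length divides ord_203(79)).
Cycle lengths of π_79 on ℤ/203ℤ: [84, 84, 28, 3, 3, 1]; 6 cycles in total.
n − c = 203 − 6 = 197; sign = (−1)^197 = -1.
Zolotarev: (79|203) = -1, matching the cycle-count sign.

-1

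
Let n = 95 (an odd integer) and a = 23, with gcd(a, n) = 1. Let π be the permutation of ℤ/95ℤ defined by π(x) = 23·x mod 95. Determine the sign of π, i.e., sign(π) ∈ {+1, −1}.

Start at x=54: 54 → 7 → 66 → 93 → 49 → 82 → 81 → … (one orbit).
π_23 has 6 disjoint cycles with lengths [36, 36, 9, 9, 4, 1] on {0,…,94}.
With 6 cycles on 95 points, sign = (−1)^{95−6} = -1.
The Jacobi symbol (23|95) = -1 (Zolotarev) agrees.

-1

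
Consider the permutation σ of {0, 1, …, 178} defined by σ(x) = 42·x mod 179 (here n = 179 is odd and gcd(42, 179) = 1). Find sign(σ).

Start at x=75: 75 → 107 → 19 → 82 → 43 → 16 → 135 → … (one orbit).
Decompose π into cycles: lengths [89, 89, 1] (3 cycles, including the fixed point 0).
With 3 cycles on 179 points, sign = (−1)^{179−3} = +1.
Check: (42/179) = +1 by Zolotarev.

+1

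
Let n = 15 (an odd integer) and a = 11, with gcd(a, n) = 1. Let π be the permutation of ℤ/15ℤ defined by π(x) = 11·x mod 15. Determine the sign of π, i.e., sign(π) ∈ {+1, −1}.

-1

Trace 11: π^k(11) = [11, 1] for k=0..1.
The orbit structure of x ↦ 11x mod 15: 10 orbits of sizes [2, 2, 2, 2, 2, 1, 1, 1, 1, 1].
10 cycles on 15: each ℓ→(−1)^(ℓ−1), product (−1)^5 = -1.
The Jacobi symbol (11|15) = -1 (Zolotarev) agrees.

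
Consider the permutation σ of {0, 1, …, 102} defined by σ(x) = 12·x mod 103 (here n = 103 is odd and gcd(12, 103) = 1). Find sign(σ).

Start at x=57: 57 → 66 → 71 → 28 → 27 → 15 → 77 → … (one orbit).
The orbit structure of x ↦ 12x mod 103: 2 orbits of sizes [102, 1].
With 2 cycles on 103 points, sign = (−1)^{103−2} = -1.
Check: (12/103) = -1 by Zolotarev.

-1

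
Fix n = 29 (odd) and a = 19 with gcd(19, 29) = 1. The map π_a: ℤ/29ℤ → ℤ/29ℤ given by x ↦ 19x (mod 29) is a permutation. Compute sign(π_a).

Orbit of 24 under x↦19x: [24, 21, 22, 12, 25, 11, 6]… (length divides ord_29(19)).
Cycle type of π: 28 + 1; total 2 cycles.
With 2 cycles on 29 points, sign = (−1)^{29−2} = -1.
Check: (19/29) = -1 by Zolotarev.

-1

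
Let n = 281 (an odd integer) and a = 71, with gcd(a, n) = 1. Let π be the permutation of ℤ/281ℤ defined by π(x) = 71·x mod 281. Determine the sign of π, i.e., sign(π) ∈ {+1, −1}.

Start at x=8: 8 → 6 → 145 → 179 → 64 → 48 → 36 → … (one orbit).
π_71 has 2 disjoint cycles with lengths [280, 1] on {0,…,280}.
With 2 cycles on 281 points, sign = (−1)^{281−2} = -1.
The Jacobi symbol (71|281) = -1 (Zolotarev) agrees.

-1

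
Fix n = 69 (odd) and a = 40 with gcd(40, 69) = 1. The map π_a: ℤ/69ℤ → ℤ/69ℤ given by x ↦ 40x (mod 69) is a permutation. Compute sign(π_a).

-1

Start at x=10: 10 → 55 → 61 → 25 → 34 → 49 → 28 → … (one orbit).
Cycle lengths of π_40 on ℤ/69ℤ: [22, 22, 22, 1, 1, 1]; 6 cycles in total.
sign(π) = (−1)^{n − #cycles} = (−1)^{69−6} = (−1)^63 = -1.
The Jacobi symbol (40|69) = -1 (Zolotarev) agrees.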